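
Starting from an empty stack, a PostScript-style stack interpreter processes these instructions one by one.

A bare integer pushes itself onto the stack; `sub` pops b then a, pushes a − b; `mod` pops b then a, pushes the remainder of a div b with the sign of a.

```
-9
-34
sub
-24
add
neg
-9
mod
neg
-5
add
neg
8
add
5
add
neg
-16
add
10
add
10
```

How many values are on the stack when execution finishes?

2

-9  → -9
-34 → -9 -34
sub → 25
-24 → 25 -24
add → 1
neg → -1
-9  → -1 -9
mod → -1
neg → 1
-5  → 1 -5
add → -4
neg → 4
8   → 4 8
add → 12
5   → 12 5
add → 17
neg → -17
-16 → -17 -16
add → -33
10  → -33 10
add → -23
10  → -23 10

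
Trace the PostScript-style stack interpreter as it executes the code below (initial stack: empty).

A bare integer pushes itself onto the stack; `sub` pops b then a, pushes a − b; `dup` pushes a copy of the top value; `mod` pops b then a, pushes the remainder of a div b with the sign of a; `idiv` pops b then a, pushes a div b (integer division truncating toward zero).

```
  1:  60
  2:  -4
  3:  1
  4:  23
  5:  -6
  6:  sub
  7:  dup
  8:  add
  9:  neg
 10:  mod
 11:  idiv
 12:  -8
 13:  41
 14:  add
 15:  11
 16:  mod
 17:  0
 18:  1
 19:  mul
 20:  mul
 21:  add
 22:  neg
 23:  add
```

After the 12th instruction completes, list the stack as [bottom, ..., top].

60   -> [60]
-4   -> [60, -4]
1    -> [60, -4, 1]
23   -> [60, -4, 1, 23]
-6   -> [60, -4, 1, 23, -6]
sub  -> [60, -4, 1, 29]
dup  -> [60, -4, 1, 29, 29]
add  -> [60, -4, 1, 58]
neg  -> [60, -4, 1, -58]
mod  -> [60, -4, 1]
idiv -> [60, -4]
-8   -> [60, -4, -8]

[60, -4, -8]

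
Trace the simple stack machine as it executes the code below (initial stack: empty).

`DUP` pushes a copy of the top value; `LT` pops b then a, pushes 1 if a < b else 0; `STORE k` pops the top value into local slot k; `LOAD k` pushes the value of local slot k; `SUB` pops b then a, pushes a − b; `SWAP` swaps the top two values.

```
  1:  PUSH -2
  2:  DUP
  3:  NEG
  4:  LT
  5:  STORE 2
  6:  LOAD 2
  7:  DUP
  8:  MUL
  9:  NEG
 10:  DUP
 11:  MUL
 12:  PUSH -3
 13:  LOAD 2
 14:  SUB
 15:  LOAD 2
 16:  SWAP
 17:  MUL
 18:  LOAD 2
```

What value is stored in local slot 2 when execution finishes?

1

PUSH -2 : [-2]
DUP     : [-2, -2]
NEG     : [-2, 2]
LT      : [1]
STORE 2 : []
LOAD 2  : [1]
DUP     : [1, 1]
MUL     : [1]
NEG     : [-1]
DUP     : [-1, -1]
MUL     : [1]
PUSH -3 : [1, -3]
LOAD 2  : [1, -3, 1]
SUB     : [1, -4]
LOAD 2  : [1, -4, 1]
SWAP    : [1, 1, -4]
MUL     : [1, -4]
LOAD 2  : [1, -4, 1]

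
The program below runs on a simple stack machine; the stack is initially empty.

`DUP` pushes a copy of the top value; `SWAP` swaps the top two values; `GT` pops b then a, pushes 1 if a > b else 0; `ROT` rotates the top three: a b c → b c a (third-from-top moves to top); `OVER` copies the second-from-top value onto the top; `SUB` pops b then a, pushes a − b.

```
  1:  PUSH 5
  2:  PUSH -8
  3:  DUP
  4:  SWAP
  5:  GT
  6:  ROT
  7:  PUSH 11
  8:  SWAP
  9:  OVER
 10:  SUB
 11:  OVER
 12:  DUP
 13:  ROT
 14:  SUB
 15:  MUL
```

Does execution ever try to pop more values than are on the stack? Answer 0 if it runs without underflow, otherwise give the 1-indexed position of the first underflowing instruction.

6

PUSH 5  -> [5]
PUSH -8 -> [5, -8]
DUP     -> [5, -8, -8]
SWAP    -> [5, -8, -8]
GT      -> [5, 0]
ROT  — needs 3 operands, stack has 2 → underflow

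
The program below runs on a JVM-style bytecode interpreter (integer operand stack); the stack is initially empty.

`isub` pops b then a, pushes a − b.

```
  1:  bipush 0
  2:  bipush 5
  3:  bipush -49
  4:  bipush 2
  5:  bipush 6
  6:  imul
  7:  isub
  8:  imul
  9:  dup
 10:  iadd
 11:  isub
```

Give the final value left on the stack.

610

bipush 0   : [0]
bipush 5   : [0, 5]
bipush -49 : [0, 5, -49]
bipush 2   : [0, 5, -49, 2]
bipush 6   : [0, 5, -49, 2, 6]
imul       : [0, 5, -49, 12]
isub       : [0, 5, -61]
imul       : [0, -305]
dup        : [0, -305, -305]
iadd       : [0, -610]
isub       : [610]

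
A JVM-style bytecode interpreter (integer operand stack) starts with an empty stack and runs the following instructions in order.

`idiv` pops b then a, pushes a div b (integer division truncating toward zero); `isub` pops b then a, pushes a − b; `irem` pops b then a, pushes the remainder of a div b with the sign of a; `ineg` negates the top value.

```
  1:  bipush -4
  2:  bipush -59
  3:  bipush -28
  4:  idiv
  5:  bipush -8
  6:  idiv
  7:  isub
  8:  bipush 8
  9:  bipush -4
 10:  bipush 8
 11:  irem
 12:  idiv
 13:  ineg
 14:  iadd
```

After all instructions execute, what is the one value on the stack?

bipush -4  -> [-4]
bipush -59 -> [-4, -59]
bipush -28 -> [-4, -59, -28]
idiv       -> [-4, 2]
bipush -8  -> [-4, 2, -8]
idiv       -> [-4, 0]
isub       -> [-4]
bipush 8   -> [-4, 8]
bipush -4  -> [-4, 8, -4]
bipush 8   -> [-4, 8, -4, 8]
irem       -> [-4, 8, -4]
idiv       -> [-4, -2]
ineg       -> [-4, 2]
iadd       -> [-2]

-2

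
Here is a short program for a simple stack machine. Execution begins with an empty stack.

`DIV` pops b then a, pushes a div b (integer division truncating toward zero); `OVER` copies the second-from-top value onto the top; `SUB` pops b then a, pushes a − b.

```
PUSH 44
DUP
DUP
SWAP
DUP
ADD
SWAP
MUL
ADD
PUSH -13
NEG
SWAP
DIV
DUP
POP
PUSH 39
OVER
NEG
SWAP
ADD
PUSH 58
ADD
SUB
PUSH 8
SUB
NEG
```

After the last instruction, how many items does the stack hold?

PUSH 44  -> 44
DUP      -> 44 44
DUP      -> 44 44 44
SWAP     -> 44 44 44
DUP      -> 44 44 44 44
ADD      -> 44 44 88
SWAP     -> 44 88 44
MUL      -> 44 3872
ADD      -> 3916
PUSH -13 -> 3916 -13
NEG      -> 3916 13
SWAP     -> 13 3916
DIV      -> 0
DUP      -> 0 0
POP      -> 0
PUSH 39  -> 0 39
OVER     -> 0 39 0
NEG      -> 0 39 0
SWAP     -> 0 0 39
ADD      -> 0 39
PUSH 58  -> 0 39 58
ADD      -> 0 97
SUB      -> -97
PUSH 8   -> -97 8
SUB      -> -105
NEG      -> 105

1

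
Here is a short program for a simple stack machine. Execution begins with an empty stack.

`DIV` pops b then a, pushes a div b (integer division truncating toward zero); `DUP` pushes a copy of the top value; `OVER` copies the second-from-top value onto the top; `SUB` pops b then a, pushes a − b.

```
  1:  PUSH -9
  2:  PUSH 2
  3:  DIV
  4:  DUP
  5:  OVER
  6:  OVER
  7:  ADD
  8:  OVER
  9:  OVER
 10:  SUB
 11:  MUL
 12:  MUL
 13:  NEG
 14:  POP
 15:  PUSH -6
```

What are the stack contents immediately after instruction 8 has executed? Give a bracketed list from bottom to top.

PUSH -9 -> -9
PUSH 2  -> -9 2
DIV     -> -4
DUP     -> -4 -4
OVER    -> -4 -4 -4
OVER    -> -4 -4 -4 -4
ADD     -> -4 -4 -8
OVER    -> -4 -4 -8 -4

[-4, -4, -8, -4]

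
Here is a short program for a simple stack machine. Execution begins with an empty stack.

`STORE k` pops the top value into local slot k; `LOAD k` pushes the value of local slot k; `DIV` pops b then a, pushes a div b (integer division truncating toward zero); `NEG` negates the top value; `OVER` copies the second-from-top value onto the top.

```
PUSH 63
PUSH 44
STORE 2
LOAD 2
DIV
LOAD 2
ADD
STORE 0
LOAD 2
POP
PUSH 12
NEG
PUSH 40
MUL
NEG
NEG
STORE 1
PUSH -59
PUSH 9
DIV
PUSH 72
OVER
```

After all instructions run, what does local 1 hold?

PUSH 63  -> [63]
PUSH 44  -> [63, 44]
STORE 2  -> [63]
LOAD 2   -> [63, 44]
DIV      -> [1]
LOAD 2   -> [1, 44]
ADD      -> [45]
STORE 0  -> []
LOAD 2   -> [44]
POP      -> []
PUSH 12  -> [12]
NEG      -> [-12]
PUSH 40  -> [-12, 40]
MUL      -> [-480]
NEG      -> [480]
NEG      -> [-480]
STORE 1  -> []
PUSH -59 -> [-59]
PUSH 9   -> [-59, 9]
DIV      -> [-6]
PUSH 72  -> [-6, 72]
OVER     -> [-6, 72, -6]

-480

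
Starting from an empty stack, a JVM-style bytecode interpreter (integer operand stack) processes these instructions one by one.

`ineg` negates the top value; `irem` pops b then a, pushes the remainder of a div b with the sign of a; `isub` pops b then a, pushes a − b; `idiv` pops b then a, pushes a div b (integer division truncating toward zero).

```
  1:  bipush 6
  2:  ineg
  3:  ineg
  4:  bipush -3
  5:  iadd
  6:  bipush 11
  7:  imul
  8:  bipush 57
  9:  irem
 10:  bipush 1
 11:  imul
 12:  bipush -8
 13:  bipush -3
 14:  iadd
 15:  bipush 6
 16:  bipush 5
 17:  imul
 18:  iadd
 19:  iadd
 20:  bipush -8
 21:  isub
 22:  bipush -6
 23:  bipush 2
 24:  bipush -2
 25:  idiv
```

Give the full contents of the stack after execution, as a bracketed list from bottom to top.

bipush 6  : [6]
ineg      : [-6]
ineg      : [6]
bipush -3 : [6, -3]
iadd      : [3]
bipush 11 : [3, 11]
imul      : [33]
bipush 57 : [33, 57]
irem      : [33]
bipush 1  : [33, 1]
imul      : [33]
bipush -8 : [33, -8]
bipush -3 : [33, -8, -3]
iadd      : [33, -11]
bipush 6  : [33, -11, 6]
bipush 5  : [33, -11, 6, 5]
imul      : [33, -11, 30]
iadd      : [33, 19]
iadd      : [52]
bipush -8 : [52, -8]
isub      : [60]
bipush -6 : [60, -6]
bipush 2  : [60, -6, 2]
bipush -2 : [60, -6, 2, -2]
idiv      : [60, -6, -1]

[60, -6, -1]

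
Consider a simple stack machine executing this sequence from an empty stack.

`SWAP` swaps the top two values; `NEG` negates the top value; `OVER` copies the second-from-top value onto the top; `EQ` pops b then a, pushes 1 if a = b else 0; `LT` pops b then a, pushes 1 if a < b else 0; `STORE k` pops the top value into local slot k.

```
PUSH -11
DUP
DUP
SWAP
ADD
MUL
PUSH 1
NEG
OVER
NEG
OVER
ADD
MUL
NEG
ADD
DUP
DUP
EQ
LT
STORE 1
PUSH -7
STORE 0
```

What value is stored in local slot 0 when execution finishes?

PUSH -11 -> [-11]
DUP      -> [-11, -11]
DUP      -> [-11, -11, -11]
SWAP     -> [-11, -11, -11]
ADD      -> [-11, -22]
MUL      -> [242]
PUSH 1   -> [242, 1]
NEG      -> [242, -1]
OVER     -> [242, -1, 242]
NEG      -> [242, -1, -242]
OVER     -> [242, -1, -242, -1]
ADD      -> [242, -1, -243]
MUL      -> [242, 243]
NEG      -> [242, -243]
ADD      -> [-1]
DUP      -> [-1, -1]
DUP      -> [-1, -1, -1]
EQ       -> [-1, 1]
LT       -> [1]
STORE 1  -> []
PUSH -7  -> [-7]
STORE 0  -> []

-7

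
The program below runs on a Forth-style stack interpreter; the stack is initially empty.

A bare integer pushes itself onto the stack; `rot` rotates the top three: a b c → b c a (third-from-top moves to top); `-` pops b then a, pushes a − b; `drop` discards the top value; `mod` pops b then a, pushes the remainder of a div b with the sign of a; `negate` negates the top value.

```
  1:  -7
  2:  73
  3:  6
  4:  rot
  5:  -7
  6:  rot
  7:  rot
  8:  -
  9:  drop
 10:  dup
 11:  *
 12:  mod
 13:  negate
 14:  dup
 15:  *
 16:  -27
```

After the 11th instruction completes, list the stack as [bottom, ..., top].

-7   : -7
73   : -7 73
6    : -7 73 6
rot  : 73 6 -7
-7   : 73 6 -7 -7
rot  : 73 -7 -7 6
rot  : 73 -7 6 -7
-    : 73 -7 13
drop : 73 -7
dup  : 73 -7 -7
*    : 73 49

[73, 49]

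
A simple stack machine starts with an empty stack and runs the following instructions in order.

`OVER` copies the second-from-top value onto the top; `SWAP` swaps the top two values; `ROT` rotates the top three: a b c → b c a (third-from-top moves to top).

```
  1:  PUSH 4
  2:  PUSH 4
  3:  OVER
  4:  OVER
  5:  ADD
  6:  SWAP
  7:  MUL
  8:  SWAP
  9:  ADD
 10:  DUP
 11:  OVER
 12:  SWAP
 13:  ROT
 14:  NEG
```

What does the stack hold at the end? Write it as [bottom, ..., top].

[36, 36, -36]

PUSH 4 -> [4]
PUSH 4 -> [4, 4]
OVER   -> [4, 4, 4]
OVER   -> [4, 4, 4, 4]
ADD    -> [4, 4, 8]
SWAP   -> [4, 8, 4]
MUL    -> [4, 32]
SWAP   -> [32, 4]
ADD    -> [36]
DUP    -> [36, 36]
OVER   -> [36, 36, 36]
SWAP   -> [36, 36, 36]
ROT    -> [36, 36, 36]
NEG    -> [36, 36, -36]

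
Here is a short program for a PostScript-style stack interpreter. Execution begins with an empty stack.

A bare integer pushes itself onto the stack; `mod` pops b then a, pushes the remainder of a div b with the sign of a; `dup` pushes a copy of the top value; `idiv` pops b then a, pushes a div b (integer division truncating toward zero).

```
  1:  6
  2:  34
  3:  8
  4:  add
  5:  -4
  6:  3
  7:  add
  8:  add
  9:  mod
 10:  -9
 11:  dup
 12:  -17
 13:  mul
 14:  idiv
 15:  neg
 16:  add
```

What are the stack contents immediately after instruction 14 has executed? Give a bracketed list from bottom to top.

6    -> [6]
34   -> [6, 34]
8    -> [6, 34, 8]
add  -> [6, 42]
-4   -> [6, 42, -4]
3    -> [6, 42, -4, 3]
add  -> [6, 42, -1]
add  -> [6, 41]
mod  -> [6]
-9   -> [6, -9]
dup  -> [6, -9, -9]
-17  -> [6, -9, -9, -17]
mul  -> [6, -9, 153]
idiv -> [6, 0]

[6, 0]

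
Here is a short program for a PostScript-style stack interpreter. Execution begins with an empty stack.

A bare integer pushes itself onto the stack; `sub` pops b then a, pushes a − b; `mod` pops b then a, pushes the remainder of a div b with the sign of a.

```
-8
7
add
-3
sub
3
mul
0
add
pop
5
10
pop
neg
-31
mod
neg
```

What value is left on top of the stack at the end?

-8   -8
7    -8 7
add  -1
-3   -1 -3
sub  2
3    2 3
mul  6
0    6 0
add  6
pop  (empty)
5    5
10   5 10
pop  5
neg  -5
-31  -5 -31
mod  -5
neg  5

5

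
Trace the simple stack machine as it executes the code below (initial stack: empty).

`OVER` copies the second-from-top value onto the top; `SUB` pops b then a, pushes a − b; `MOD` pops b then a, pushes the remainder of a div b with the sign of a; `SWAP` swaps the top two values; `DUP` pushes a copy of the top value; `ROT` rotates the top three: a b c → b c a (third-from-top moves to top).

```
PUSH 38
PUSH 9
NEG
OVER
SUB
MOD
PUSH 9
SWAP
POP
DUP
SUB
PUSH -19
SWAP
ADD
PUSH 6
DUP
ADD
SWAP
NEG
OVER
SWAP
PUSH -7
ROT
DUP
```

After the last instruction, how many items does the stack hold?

5

PUSH 38  : 38
PUSH 9   : 38 9
NEG      : 38 -9
OVER     : 38 -9 38
SUB      : 38 -47
MOD      : 38
PUSH 9   : 38 9
SWAP     : 9 38
POP      : 9
DUP      : 9 9
SUB      : 0
PUSH -19 : 0 -19
SWAP     : -19 0
ADD      : -19
PUSH 6   : -19 6
DUP      : -19 6 6
ADD      : -19 12
SWAP     : 12 -19
NEG      : 12 19
OVER     : 12 19 12
SWAP     : 12 12 19
PUSH -7  : 12 12 19 -7
ROT      : 12 19 -7 12
DUP      : 12 19 -7 12 12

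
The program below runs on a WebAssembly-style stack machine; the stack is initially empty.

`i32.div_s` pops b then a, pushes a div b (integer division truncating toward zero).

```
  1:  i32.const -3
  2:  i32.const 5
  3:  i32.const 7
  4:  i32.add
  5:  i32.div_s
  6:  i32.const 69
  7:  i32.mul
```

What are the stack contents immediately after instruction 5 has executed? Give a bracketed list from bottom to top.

[0]

i32.const -3 : [-3]
i32.const 5  : [-3, 5]
i32.const 7  : [-3, 5, 7]
i32.add      : [-3, 12]
i32.div_s    : [0]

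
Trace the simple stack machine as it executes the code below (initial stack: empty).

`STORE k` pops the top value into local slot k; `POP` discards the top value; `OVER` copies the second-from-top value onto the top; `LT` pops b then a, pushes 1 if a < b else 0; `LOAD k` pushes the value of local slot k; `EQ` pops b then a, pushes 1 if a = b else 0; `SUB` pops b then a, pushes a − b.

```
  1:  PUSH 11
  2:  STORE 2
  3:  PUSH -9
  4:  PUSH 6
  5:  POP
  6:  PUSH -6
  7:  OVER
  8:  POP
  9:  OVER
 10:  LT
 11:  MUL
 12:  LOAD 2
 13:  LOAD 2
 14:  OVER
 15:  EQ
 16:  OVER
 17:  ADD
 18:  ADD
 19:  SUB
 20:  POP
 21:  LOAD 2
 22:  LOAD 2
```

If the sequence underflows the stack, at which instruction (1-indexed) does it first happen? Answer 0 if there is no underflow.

PUSH 11  [11]
STORE 2  []
PUSH -9  [-9]
PUSH 6   [-9, 6]
POP      [-9]
PUSH -6  [-9, -6]
OVER     [-9, -6, -9]
POP      [-9, -6]
OVER     [-9, -6, -9]
LT       [-9, 0]
MUL      [0]
LOAD 2   [0, 11]
LOAD 2   [0, 11, 11]
OVER     [0, 11, 11, 11]
EQ       [0, 11, 1]
OVER     [0, 11, 1, 11]
ADD      [0, 11, 12]
ADD      [0, 23]
SUB      [-23]
POP      []
LOAD 2   [11]
LOAD 2   [11, 11]

0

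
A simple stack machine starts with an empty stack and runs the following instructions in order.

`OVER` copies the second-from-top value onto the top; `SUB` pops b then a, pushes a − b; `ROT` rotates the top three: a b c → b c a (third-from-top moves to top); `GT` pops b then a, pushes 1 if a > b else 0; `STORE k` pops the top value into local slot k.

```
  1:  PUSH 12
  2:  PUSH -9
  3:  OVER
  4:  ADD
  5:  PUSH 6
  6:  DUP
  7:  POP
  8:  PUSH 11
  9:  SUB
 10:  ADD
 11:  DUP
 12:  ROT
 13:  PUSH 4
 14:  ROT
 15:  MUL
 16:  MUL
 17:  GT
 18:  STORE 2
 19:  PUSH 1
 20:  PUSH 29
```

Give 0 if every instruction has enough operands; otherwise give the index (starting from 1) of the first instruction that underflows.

0

PUSH 12 → 12
PUSH -9 → 12 -9
OVER    → 12 -9 12
ADD     → 12 3
PUSH 6  → 12 3 6
DUP     → 12 3 6 6
POP     → 12 3 6
PUSH 11 → 12 3 6 11
SUB     → 12 3 -5
ADD     → 12 -2
DUP     → 12 -2 -2
ROT     → -2 -2 12
PUSH 4  → -2 -2 12 4
ROT     → -2 12 4 -2
MUL     → -2 12 -8
MUL     → -2 -96
GT      → 1
STORE 2 → (empty)
PUSH 1  → 1
PUSH 29 → 1 29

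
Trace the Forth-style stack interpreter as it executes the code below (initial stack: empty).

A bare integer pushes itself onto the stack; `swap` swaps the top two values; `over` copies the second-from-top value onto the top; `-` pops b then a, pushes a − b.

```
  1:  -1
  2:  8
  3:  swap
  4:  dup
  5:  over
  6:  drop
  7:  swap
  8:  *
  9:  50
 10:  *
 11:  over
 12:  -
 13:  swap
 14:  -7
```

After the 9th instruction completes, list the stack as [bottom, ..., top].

[8, 1, 50]

-1   -> -1
8    -> -1 8
swap -> 8 -1
dup  -> 8 -1 -1
over -> 8 -1 -1 -1
drop -> 8 -1 -1
swap -> 8 -1 -1
*    -> 8 1
50   -> 8 1 50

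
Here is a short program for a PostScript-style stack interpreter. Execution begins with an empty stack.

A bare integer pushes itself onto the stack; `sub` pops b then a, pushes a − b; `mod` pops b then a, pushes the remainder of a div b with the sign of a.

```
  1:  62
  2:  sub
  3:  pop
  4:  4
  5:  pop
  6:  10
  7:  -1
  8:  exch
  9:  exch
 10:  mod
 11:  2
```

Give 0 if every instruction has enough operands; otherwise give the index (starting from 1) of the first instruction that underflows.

2

62 → 62
sub  — needs 2 operands, stack has 1 → underflow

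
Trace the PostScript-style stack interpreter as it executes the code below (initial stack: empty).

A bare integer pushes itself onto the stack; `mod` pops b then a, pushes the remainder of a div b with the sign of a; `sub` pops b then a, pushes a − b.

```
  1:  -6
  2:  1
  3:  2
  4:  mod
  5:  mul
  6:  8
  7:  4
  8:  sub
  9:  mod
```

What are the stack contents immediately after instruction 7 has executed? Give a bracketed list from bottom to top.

[-6, 8, 4]

-6  → [-6]
1   → [-6, 1]
2   → [-6, 1, 2]
mod → [-6, 1]
mul → [-6]
8   → [-6, 8]
4   → [-6, 8, 4]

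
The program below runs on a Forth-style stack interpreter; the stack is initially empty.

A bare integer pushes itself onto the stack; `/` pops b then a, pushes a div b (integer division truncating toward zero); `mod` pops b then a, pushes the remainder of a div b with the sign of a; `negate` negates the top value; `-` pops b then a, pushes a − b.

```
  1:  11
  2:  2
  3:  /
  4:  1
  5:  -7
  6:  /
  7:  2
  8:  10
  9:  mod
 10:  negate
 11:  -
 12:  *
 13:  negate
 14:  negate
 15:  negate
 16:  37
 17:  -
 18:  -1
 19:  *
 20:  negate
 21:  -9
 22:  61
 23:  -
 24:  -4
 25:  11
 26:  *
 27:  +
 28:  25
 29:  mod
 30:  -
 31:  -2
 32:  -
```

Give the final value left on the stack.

11     → [11]
2      → [11, 2]
/      → [5]
1      → [5, 1]
-7     → [5, 1, -7]
/      → [5, 0]
2      → [5, 0, 2]
10     → [5, 0, 2, 10]
mod    → [5, 0, 2]
negate → [5, 0, -2]
-      → [5, 2]
*      → [10]
negate → [-10]
negate → [10]
negate → [-10]
37     → [-10, 37]
-      → [-47]
-1     → [-47, -1]
*      → [47]
negate → [-47]
-9     → [-47, -9]
61     → [-47, -9, 61]
-      → [-47, -70]
-4     → [-47, -70, -4]
11     → [-47, -70, -4, 11]
*      → [-47, -70, -44]
+      → [-47, -114]
25     → [-47, -114, 25]
mod    → [-47, -14]
-      → [-33]
-2     → [-33, -2]
-      → [-31]

-31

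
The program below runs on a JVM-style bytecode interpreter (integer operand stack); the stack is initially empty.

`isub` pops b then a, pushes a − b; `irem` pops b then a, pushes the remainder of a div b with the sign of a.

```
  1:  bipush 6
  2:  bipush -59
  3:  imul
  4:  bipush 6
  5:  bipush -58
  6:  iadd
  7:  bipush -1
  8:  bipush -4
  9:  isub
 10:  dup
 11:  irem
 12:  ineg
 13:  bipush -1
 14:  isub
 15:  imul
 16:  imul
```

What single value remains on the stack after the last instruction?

18408

bipush 6   -> 6
bipush -59 -> 6 -59
imul       -> -354
bipush 6   -> -354 6
bipush -58 -> -354 6 -58
iadd       -> -354 -52
bipush -1  -> -354 -52 -1
bipush -4  -> -354 -52 -1 -4
isub       -> -354 -52 3
dup        -> -354 -52 3 3
irem       -> -354 -52 0
ineg       -> -354 -52 0
bipush -1  -> -354 -52 0 -1
isub       -> -354 -52 1
imul       -> -354 -52
imul       -> 18408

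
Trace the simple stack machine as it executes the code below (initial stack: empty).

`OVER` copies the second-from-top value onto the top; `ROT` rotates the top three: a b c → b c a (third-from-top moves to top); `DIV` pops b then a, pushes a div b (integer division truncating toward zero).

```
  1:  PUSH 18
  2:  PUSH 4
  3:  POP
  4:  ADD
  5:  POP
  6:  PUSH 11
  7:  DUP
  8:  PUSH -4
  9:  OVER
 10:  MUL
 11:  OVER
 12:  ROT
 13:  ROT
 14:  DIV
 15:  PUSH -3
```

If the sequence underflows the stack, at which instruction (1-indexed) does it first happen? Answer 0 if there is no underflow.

4

PUSH 18 : 18
PUSH 4  : 18 4
POP     : 18
ADD  — needs 2 operands, stack has 1 → underflow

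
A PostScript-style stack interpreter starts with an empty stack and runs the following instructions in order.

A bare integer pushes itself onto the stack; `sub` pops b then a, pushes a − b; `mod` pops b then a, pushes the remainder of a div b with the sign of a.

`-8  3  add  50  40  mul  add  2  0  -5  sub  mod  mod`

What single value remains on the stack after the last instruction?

1

-8  -> -8
3   -> -8 3
add -> -5
50  -> -5 50
40  -> -5 50 40
mul -> -5 2000
add -> 1995
2   -> 1995 2
0   -> 1995 2 0
-5  -> 1995 2 0 -5
sub -> 1995 2 5
mod -> 1995 2
mod -> 1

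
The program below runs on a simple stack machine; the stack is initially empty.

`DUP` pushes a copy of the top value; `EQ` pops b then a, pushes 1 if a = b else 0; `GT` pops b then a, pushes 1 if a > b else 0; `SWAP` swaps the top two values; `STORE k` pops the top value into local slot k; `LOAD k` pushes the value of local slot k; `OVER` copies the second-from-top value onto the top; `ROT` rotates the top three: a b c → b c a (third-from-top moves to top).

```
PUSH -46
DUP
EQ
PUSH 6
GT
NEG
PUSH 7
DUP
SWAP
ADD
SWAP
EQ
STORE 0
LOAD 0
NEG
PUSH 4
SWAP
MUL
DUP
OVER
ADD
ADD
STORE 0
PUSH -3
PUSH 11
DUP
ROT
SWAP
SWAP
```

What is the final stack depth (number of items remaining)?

PUSH -46 → -46
DUP      → -46 -46
EQ       → 1
PUSH 6   → 1 6
GT       → 0
NEG      → 0
PUSH 7   → 0 7
DUP      → 0 7 7
SWAP     → 0 7 7
ADD      → 0 14
SWAP     → 14 0
EQ       → 0
STORE 0  → (empty)
LOAD 0   → 0
NEG      → 0
PUSH 4   → 0 4
SWAP     → 4 0
MUL      → 0
DUP      → 0 0
OVER     → 0 0 0
ADD      → 0 0
ADD      → 0
STORE 0  → (empty)
PUSH -3  → -3
PUSH 11  → -3 11
DUP      → -3 11 11
ROT      → 11 11 -3
SWAP     → 11 -3 11
SWAP     → 11 11 -3

3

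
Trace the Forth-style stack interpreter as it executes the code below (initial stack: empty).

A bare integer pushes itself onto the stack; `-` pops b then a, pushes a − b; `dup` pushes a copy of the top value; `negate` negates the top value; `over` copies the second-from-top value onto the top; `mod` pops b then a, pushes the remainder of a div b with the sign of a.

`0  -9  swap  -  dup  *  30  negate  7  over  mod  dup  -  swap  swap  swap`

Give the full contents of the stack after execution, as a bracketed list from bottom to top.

0      -> 0
-9     -> 0 -9
swap   -> -9 0
-      -> -9
dup    -> -9 -9
*      -> 81
30     -> 81 30
negate -> 81 -30
7      -> 81 -30 7
over   -> 81 -30 7 -30
mod    -> 81 -30 7
dup    -> 81 -30 7 7
-      -> 81 -30 0
swap   -> 81 0 -30
swap   -> 81 -30 0
swap   -> 81 0 -30

[81, 0, -30]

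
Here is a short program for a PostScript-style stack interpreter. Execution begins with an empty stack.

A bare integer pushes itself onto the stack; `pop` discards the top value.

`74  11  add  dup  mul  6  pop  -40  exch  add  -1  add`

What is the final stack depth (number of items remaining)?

74    [74]
11    [74, 11]
add   [85]
dup   [85, 85]
mul   [7225]
6     [7225, 6]
pop   [7225]
-40   [7225, -40]
exch  [-40, 7225]
add   [7185]
-1    [7185, -1]
add   [7184]

1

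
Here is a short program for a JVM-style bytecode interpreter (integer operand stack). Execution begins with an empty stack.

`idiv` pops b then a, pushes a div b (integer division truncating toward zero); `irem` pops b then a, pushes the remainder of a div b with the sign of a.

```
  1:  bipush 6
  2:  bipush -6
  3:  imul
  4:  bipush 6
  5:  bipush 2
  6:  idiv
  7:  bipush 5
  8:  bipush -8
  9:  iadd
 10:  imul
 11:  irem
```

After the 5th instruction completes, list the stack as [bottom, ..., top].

[-36, 6, 2]

bipush 6   6
bipush -6  6 -6
imul       -36
bipush 6   -36 6
bipush 2   -36 6 2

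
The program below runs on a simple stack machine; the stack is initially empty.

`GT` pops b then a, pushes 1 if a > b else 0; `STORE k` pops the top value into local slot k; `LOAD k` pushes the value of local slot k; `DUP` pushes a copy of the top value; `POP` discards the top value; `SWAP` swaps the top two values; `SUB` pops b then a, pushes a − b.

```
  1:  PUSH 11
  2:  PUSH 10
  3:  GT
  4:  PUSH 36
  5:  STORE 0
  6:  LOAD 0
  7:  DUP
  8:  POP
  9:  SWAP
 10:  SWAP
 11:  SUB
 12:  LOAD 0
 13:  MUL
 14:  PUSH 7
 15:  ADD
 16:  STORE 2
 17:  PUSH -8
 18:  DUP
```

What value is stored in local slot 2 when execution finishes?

-1253

PUSH 11 → [11]
PUSH 10 → [11, 10]
GT      → [1]
PUSH 36 → [1, 36]
STORE 0 → [1]
LOAD 0  → [1, 36]
DUP     → [1, 36, 36]
POP     → [1, 36]
SWAP    → [36, 1]
SWAP    → [1, 36]
SUB     → [-35]
LOAD 0  → [-35, 36]
MUL     → [-1260]
PUSH 7  → [-1260, 7]
ADD     → [-1253]
STORE 2 → []
PUSH -8 → [-8]
DUP     → [-8, -8]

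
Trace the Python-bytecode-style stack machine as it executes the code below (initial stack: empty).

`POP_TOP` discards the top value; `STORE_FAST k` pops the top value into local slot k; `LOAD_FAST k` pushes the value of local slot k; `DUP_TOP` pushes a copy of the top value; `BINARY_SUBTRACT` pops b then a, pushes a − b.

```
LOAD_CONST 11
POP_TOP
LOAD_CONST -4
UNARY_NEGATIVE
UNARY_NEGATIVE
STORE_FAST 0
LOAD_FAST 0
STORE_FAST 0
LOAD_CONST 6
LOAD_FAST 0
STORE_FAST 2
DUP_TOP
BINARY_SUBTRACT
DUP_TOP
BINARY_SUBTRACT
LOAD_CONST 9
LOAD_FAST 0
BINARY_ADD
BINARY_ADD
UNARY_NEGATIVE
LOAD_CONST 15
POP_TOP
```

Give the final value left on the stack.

LOAD_CONST 11    [11]
POP_TOP          []
LOAD_CONST -4    [-4]
UNARY_NEGATIVE   [4]
UNARY_NEGATIVE   [-4]
STORE_FAST 0     []
LOAD_FAST 0      [-4]
STORE_FAST 0     []
LOAD_CONST 6     [6]
LOAD_FAST 0      [6, -4]
STORE_FAST 2     [6]
DUP_TOP          [6, 6]
BINARY_SUBTRACT  [0]
DUP_TOP          [0, 0]
BINARY_SUBTRACT  [0]
LOAD_CONST 9     [0, 9]
LOAD_FAST 0      [0, 9, -4]
BINARY_ADD       [0, 5]
BINARY_ADD       [5]
UNARY_NEGATIVE   [-5]
LOAD_CONST 15    [-5, 15]
POP_TOP          [-5]

-5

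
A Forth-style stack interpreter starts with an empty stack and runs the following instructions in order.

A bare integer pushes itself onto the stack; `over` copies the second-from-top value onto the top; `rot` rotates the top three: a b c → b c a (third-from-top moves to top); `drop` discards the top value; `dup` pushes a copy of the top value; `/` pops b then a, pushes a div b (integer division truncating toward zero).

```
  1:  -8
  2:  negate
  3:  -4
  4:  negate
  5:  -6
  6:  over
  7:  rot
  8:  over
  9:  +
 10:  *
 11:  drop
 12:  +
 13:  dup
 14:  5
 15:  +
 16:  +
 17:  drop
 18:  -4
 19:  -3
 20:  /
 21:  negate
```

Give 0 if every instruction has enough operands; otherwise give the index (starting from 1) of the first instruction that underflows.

-8     → -8
negate → 8
-4     → 8 -4
negate → 8 4
-6     → 8 4 -6
over   → 8 4 -6 4
rot    → 8 -6 4 4
over   → 8 -6 4 4 4
+      → 8 -6 4 8
*      → 8 -6 32
drop   → 8 -6
+      → 2
dup    → 2 2
5      → 2 2 5
+      → 2 7
+      → 9
drop   → (empty)
-4     → -4
-3     → -4 -3
/      → 1
negate → -1

0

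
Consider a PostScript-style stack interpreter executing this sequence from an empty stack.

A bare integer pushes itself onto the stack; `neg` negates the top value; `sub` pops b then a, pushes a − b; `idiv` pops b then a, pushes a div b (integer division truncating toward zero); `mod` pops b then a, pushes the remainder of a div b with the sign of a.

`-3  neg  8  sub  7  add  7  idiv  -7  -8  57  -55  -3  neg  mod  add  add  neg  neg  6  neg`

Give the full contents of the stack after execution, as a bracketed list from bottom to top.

-3   : [-3]
neg  : [3]
8    : [3, 8]
sub  : [-5]
7    : [-5, 7]
add  : [2]
7    : [2, 7]
idiv : [0]
-7   : [0, -7]
-8   : [0, -7, -8]
57   : [0, -7, -8, 57]
-55  : [0, -7, -8, 57, -55]
-3   : [0, -7, -8, 57, -55, -3]
neg  : [0, -7, -8, 57, -55, 3]
mod  : [0, -7, -8, 57, -1]
add  : [0, -7, -8, 56]
add  : [0, -7, 48]
neg  : [0, -7, -48]
neg  : [0, -7, 48]
6    : [0, -7, 48, 6]
neg  : [0, -7, 48, -6]

[0, -7, 48, -6]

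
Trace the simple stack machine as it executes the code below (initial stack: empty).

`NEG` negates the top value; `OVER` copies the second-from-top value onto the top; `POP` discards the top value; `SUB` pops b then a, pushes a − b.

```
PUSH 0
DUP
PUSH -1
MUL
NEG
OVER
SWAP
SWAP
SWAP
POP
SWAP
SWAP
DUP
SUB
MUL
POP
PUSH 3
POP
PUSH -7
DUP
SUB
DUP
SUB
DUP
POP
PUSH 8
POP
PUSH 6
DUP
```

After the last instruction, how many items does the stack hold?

3

PUSH 0  -> [0]
DUP     -> [0, 0]
PUSH -1 -> [0, 0, -1]
MUL     -> [0, 0]
NEG     -> [0, 0]
OVER    -> [0, 0, 0]
SWAP    -> [0, 0, 0]
SWAP    -> [0, 0, 0]
SWAP    -> [0, 0, 0]
POP     -> [0, 0]
SWAP    -> [0, 0]
SWAP    -> [0, 0]
DUP     -> [0, 0, 0]
SUB     -> [0, 0]
MUL     -> [0]
POP     -> []
PUSH 3  -> [3]
POP     -> []
PUSH -7 -> [-7]
DUP     -> [-7, -7]
SUB     -> [0]
DUP     -> [0, 0]
SUB     -> [0]
DUP     -> [0, 0]
POP     -> [0]
PUSH 8  -> [0, 8]
POP     -> [0]
PUSH 6  -> [0, 6]
DUP     -> [0, 6, 6]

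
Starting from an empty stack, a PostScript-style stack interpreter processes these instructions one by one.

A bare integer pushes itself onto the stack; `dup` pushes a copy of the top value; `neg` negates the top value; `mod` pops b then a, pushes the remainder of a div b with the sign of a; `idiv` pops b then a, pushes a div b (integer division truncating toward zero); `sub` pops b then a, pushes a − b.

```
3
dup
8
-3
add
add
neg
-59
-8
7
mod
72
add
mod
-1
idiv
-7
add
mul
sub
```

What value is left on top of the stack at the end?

419

3    → [3]
dup  → [3, 3]
8    → [3, 3, 8]
-3   → [3, 3, 8, -3]
add  → [3, 3, 5]
add  → [3, 8]
neg  → [3, -8]
-59  → [3, -8, -59]
-8   → [3, -8, -59, -8]
7    → [3, -8, -59, -8, 7]
mod  → [3, -8, -59, -1]
72   → [3, -8, -59, -1, 72]
add  → [3, -8, -59, 71]
mod  → [3, -8, -59]
-1   → [3, -8, -59, -1]
idiv → [3, -8, 59]
-7   → [3, -8, 59, -7]
add  → [3, -8, 52]
mul  → [3, -416]
sub  → [419]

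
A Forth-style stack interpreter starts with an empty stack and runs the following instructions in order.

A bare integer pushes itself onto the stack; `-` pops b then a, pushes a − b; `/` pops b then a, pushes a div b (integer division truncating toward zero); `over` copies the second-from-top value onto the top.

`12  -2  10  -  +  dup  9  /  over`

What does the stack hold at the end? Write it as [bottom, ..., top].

[0, 0, 0]

12   : 12
-2   : 12 -2
10   : 12 -2 10
-    : 12 -12
+    : 0
dup  : 0 0
9    : 0 0 9
/    : 0 0
over : 0 0 0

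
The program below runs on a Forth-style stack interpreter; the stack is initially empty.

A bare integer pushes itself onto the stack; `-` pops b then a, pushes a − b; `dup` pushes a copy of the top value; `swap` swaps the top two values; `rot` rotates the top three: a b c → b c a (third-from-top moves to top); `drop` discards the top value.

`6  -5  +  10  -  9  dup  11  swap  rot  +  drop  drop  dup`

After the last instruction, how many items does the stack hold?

6     [6]
-5    [6, -5]
+     [1]
10    [1, 10]
-     [-9]
9     [-9, 9]
dup   [-9, 9, 9]
11    [-9, 9, 9, 11]
swap  [-9, 9, 11, 9]
rot   [-9, 11, 9, 9]
+     [-9, 11, 18]
drop  [-9, 11]
drop  [-9]
dup   [-9, -9]

2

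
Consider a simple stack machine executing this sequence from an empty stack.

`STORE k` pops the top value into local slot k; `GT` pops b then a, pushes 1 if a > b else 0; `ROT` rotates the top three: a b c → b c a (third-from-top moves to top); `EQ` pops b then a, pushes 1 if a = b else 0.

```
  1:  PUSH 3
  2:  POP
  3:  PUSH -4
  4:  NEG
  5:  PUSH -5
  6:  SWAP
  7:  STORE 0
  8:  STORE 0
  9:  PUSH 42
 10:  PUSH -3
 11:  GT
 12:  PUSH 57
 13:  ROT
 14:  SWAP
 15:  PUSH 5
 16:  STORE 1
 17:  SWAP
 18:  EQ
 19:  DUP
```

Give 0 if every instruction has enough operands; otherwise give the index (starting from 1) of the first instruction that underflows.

13

PUSH 3  → [3]
POP     → []
PUSH -4 → [-4]
NEG     → [4]
PUSH -5 → [4, -5]
SWAP    → [-5, 4]
STORE 0 → [-5]
STORE 0 → []
PUSH 42 → [42]
PUSH -3 → [42, -3]
GT      → [1]
PUSH 57 → [1, 57]
ROT  — needs 3 operands, stack has 2 → underflow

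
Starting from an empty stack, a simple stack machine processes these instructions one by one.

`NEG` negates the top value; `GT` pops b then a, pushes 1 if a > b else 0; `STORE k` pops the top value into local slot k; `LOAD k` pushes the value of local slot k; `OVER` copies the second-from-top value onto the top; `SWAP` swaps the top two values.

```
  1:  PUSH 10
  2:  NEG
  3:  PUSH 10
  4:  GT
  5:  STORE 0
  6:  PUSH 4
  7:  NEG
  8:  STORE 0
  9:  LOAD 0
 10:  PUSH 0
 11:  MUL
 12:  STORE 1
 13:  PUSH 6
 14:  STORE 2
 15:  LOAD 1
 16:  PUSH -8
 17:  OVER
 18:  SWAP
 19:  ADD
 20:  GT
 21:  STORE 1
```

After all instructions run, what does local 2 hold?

6

PUSH 10 : [10]
NEG     : [-10]
PUSH 10 : [-10, 10]
GT      : [0]
STORE 0 : []
PUSH 4  : [4]
NEG     : [-4]
STORE 0 : []
LOAD 0  : [-4]
PUSH 0  : [-4, 0]
MUL     : [0]
STORE 1 : []
PUSH 6  : [6]
STORE 2 : []
LOAD 1  : [0]
PUSH -8 : [0, -8]
OVER    : [0, -8, 0]
SWAP    : [0, 0, -8]
ADD     : [0, -8]
GT      : [1]
STORE 1 : []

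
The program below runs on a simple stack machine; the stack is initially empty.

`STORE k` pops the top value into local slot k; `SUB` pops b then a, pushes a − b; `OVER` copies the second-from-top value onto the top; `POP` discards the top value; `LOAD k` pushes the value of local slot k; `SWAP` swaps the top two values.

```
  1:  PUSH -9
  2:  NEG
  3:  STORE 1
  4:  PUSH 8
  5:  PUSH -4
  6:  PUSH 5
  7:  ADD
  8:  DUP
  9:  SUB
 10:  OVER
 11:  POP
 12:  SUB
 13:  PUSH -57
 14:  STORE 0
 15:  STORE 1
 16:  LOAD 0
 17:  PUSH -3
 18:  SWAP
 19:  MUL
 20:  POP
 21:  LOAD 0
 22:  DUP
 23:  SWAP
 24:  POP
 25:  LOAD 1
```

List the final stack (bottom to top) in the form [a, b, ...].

[-57, 8]

PUSH -9   -9
NEG       9
STORE 1   (empty)
PUSH 8    8
PUSH -4   8 -4
PUSH 5    8 -4 5
ADD       8 1
DUP       8 1 1
SUB       8 0
OVER      8 0 8
POP       8 0
SUB       8
PUSH -57  8 -57
STORE 0   8
STORE 1   (empty)
LOAD 0    -57
PUSH -3   -57 -3
SWAP      -3 -57
MUL       171
POP       (empty)
LOAD 0    -57
DUP       -57 -57
SWAP      -57 -57
POP       -57
LOAD 1    -57 8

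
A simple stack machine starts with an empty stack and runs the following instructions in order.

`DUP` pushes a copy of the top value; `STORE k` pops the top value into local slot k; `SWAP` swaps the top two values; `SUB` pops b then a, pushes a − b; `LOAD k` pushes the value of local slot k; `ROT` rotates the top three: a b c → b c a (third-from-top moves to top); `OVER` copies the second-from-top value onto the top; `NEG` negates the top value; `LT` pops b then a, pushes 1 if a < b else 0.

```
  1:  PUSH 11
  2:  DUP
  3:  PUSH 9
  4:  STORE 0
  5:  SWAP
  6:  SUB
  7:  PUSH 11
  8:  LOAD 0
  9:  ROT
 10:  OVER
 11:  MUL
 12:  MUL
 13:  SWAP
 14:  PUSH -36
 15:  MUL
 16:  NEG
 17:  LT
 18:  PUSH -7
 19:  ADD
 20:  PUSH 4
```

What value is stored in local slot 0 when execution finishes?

PUSH 11  : [11]
DUP      : [11, 11]
PUSH 9   : [11, 11, 9]
STORE 0  : [11, 11]
SWAP     : [11, 11]
SUB      : [0]
PUSH 11  : [0, 11]
LOAD 0   : [0, 11, 9]
ROT      : [11, 9, 0]
OVER     : [11, 9, 0, 9]
MUL      : [11, 9, 0]
MUL      : [11, 0]
SWAP     : [0, 11]
PUSH -36 : [0, 11, -36]
MUL      : [0, -396]
NEG      : [0, 396]
LT       : [1]
PUSH -7  : [1, -7]
ADD      : [-6]
PUSH 4   : [-6, 4]

9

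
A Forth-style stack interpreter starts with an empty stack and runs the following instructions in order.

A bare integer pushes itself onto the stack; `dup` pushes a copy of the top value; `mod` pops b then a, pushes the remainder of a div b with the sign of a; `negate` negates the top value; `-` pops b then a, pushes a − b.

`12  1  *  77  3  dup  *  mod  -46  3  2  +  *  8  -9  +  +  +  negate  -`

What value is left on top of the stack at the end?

12     -> [12]
1      -> [12, 1]
*      -> [12]
77     -> [12, 77]
3      -> [12, 77, 3]
dup    -> [12, 77, 3, 3]
*      -> [12, 77, 9]
mod    -> [12, 5]
-46    -> [12, 5, -46]
3      -> [12, 5, -46, 3]
2      -> [12, 5, -46, 3, 2]
+      -> [12, 5, -46, 5]
*      -> [12, 5, -230]
8      -> [12, 5, -230, 8]
-9     -> [12, 5, -230, 8, -9]
+      -> [12, 5, -230, -1]
+      -> [12, 5, -231]
+      -> [12, -226]
negate -> [12, 226]
-      -> [-214]

-214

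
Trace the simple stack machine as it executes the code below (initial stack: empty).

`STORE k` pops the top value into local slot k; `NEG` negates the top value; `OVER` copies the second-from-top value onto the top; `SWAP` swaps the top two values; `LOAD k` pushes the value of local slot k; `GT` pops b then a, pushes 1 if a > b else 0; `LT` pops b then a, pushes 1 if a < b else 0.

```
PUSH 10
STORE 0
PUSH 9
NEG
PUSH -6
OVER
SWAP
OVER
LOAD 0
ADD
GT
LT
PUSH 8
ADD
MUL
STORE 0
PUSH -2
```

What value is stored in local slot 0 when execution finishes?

-81

PUSH 10 -> [10]
STORE 0 -> []
PUSH 9  -> [9]
NEG     -> [-9]
PUSH -6 -> [-9, -6]
OVER    -> [-9, -6, -9]
SWAP    -> [-9, -9, -6]
OVER    -> [-9, -9, -6, -9]
LOAD 0  -> [-9, -9, -6, -9, 10]
ADD     -> [-9, -9, -6, 1]
GT      -> [-9, -9, 0]
LT      -> [-9, 1]
PUSH 8  -> [-9, 1, 8]
ADD     -> [-9, 9]
MUL     -> [-81]
STORE 0 -> []
PUSH -2 -> [-2]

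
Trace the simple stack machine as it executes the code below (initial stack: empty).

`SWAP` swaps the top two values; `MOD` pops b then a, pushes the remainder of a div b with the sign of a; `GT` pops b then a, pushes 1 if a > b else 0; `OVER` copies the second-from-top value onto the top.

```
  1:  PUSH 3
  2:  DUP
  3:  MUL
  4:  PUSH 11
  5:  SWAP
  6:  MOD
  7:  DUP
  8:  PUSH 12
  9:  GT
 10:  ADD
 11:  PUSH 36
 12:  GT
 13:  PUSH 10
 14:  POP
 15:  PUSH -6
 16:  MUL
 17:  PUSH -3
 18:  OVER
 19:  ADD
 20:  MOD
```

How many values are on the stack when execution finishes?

1

PUSH 3  → [3]
DUP     → [3, 3]
MUL     → [9]
PUSH 11 → [9, 11]
SWAP    → [11, 9]
MOD     → [2]
DUP     → [2, 2]
PUSH 12 → [2, 2, 12]
GT      → [2, 0]
ADD     → [2]
PUSH 36 → [2, 36]
GT      → [0]
PUSH 10 → [0, 10]
POP     → [0]
PUSH -6 → [0, -6]
MUL     → [0]
PUSH -3 → [0, -3]
OVER    → [0, -3, 0]
ADD     → [0, -3]
MOD     → [0]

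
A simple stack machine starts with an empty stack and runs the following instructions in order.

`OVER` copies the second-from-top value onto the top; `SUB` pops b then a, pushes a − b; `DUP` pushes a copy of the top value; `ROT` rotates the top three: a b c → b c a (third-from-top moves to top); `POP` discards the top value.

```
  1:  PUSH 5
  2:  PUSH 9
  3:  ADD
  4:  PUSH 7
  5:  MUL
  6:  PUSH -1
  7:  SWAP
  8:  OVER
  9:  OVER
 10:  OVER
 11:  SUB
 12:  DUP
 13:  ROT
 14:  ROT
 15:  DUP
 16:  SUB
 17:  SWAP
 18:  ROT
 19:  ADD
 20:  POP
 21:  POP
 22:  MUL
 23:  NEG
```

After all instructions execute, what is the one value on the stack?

98

PUSH 5   [5]
PUSH 9   [5, 9]
ADD      [14]
PUSH 7   [14, 7]
MUL      [98]
PUSH -1  [98, -1]
SWAP     [-1, 98]
OVER     [-1, 98, -1]
OVER     [-1, 98, -1, 98]
OVER     [-1, 98, -1, 98, -1]
SUB      [-1, 98, -1, 99]
DUP      [-1, 98, -1, 99, 99]
ROT      [-1, 98, 99, 99, -1]
ROT      [-1, 98, 99, -1, 99]
DUP      [-1, 98, 99, -1, 99, 99]
SUB      [-1, 98, 99, -1, 0]
SWAP     [-1, 98, 99, 0, -1]
ROT      [-1, 98, 0, -1, 99]
ADD      [-1, 98, 0, 98]
POP      [-1, 98, 0]
POP      [-1, 98]
MUL      [-98]
NEG      [98]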